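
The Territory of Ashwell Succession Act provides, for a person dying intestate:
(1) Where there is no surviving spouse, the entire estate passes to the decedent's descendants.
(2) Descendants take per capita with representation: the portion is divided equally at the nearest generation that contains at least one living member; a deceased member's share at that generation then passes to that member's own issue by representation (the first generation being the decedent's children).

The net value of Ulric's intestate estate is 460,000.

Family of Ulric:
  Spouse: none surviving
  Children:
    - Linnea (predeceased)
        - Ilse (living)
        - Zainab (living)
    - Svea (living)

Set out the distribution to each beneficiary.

Ilse: 115,000; Zainab: 115,000; Svea: 230,000

The entire 460,000 passes to the descendants.
That amount (460,000) is divided into 2 shares of 230,000: Svea takes 230,000; Linnea's 230,000 share passes to Linnea's issue.
Linnea's share (230,000) is divided into 2 shares of 115,000: Ilse and Zainab each take 115,000.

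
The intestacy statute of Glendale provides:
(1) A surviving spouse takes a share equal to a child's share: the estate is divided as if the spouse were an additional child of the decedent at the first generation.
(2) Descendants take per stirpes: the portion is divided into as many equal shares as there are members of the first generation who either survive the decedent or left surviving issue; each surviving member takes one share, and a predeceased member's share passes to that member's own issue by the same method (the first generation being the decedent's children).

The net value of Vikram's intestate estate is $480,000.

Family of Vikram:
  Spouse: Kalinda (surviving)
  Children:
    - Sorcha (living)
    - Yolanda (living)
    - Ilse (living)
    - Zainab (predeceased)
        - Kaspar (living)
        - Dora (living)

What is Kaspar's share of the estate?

The spouse counts as an additional share at the children's level, so there are 5 primary shares of $96,000. Kalinda takes one such share ($96,000).
The children's combined portion ($384,000) is divided into 4 shares of $96,000: Sorcha, Yolanda, and Ilse each take $96,000; Zainab's $96,000 share passes to Zainab's issue.
Zainab's share ($96,000) is divided into 2 shares of $48,000: Kaspar and Dora each take $48,000.

Kaspar receives $48,000.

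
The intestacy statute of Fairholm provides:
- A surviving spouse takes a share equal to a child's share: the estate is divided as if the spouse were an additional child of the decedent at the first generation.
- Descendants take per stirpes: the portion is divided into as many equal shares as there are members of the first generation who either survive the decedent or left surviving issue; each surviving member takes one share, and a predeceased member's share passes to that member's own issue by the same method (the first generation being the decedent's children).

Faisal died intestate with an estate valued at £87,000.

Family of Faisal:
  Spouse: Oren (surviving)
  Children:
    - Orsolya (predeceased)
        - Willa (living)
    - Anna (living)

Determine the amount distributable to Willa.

The spouse counts as an additional share at the children's level, so there are 3 primary shares of £29,000. Oren takes one such share (£29,000).
The children's combined portion (£58,000) is divided into 2 shares of £29,000: Anna takes £29,000; Orsolya's £29,000 share passes to Orsolya's issue.
Orsolya's share (£29,000) passes entirely to Willa.

Willa receives £29,000.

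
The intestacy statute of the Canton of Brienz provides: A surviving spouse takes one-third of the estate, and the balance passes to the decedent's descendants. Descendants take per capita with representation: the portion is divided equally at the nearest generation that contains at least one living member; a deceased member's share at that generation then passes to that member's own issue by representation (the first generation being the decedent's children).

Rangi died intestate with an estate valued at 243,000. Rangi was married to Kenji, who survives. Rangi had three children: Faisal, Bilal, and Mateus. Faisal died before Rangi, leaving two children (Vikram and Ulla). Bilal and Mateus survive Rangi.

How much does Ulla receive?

Ulla receives 27,000.

Kenji takes one-third of 243,000 = 81,000. The remaining 162,000 passes to the descendants.
The descendants' portion (162,000) is divided into 3 shares of 54,000: Bilal and Mateus each take 54,000; Faisal's 54,000 share passes to Faisal's issue.
Faisal's share (54,000) is divided into 2 shares of 27,000: Vikram and Ulla each take 27,000.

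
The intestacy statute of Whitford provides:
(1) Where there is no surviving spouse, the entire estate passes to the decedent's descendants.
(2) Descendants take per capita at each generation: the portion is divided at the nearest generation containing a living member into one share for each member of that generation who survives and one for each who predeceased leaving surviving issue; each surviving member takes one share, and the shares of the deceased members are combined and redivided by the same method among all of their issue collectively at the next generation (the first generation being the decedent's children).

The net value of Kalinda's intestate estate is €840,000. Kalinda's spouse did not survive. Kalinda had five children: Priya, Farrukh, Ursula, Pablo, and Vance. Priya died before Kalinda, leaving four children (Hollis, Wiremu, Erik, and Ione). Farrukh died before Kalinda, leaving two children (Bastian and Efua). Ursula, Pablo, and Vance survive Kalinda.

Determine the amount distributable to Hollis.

The entire €840,000 passes to the descendants.
That amount (€840,000) is divided at the children's generation into 5 shares of €168,000. Ursula, Pablo, and Vance each take €168,000. The 2 shares of the deceased (Priya and Farrukh) are combined into a pool of €336,000.
That pool (€336,000) is divided at the grandchildren's generation equally among Hollis, Wiremu, Erik, Ione, Bastian, and Efua: €56,000 each.

Hollis receives €56,000.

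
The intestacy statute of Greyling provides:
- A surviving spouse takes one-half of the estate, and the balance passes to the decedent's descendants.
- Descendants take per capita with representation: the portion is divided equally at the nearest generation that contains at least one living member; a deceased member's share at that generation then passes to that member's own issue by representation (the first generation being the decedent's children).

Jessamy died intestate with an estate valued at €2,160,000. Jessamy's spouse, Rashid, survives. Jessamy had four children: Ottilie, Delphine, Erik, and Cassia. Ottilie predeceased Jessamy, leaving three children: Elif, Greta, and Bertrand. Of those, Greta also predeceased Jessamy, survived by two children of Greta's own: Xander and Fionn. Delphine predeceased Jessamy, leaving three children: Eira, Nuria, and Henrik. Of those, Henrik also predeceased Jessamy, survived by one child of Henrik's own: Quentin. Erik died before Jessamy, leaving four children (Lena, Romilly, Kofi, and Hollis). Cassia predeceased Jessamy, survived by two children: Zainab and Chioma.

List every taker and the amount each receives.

Rashid: €1,080,000; Elif: €90,000; Xander: €45,000; Fionn: €45,000; Bertrand: €90,000; Eira: €90,000; Nuria: €90,000; Quentin: €90,000; Lena: €90,000; Romilly: €90,000; Kofi: €90,000; Hollis: €90,000; Zainab: €90,000; Chioma: €90,000

Rashid takes one-half of €2,160,000 = €1,080,000. The remaining €1,080,000 passes to the descendants.
No child survives, so the initial division is made at the grandchildren's generation.
The descendants' portion (€1,080,000) is divided into 12 shares of €90,000: Elif, Bertrand, Eira, Nuria, Lena, Romilly, Kofi, Hollis, Zainab, and Chioma each take €90,000; Greta's €90,000 share passes to Greta's issue; Henrik's €90,000 share passes to Henrik's issue.
Greta's share (€90,000) is divided into 2 shares of €45,000: Xander and Fionn each take €45,000.
Henrik's share (€90,000) passes entirely to Quentin.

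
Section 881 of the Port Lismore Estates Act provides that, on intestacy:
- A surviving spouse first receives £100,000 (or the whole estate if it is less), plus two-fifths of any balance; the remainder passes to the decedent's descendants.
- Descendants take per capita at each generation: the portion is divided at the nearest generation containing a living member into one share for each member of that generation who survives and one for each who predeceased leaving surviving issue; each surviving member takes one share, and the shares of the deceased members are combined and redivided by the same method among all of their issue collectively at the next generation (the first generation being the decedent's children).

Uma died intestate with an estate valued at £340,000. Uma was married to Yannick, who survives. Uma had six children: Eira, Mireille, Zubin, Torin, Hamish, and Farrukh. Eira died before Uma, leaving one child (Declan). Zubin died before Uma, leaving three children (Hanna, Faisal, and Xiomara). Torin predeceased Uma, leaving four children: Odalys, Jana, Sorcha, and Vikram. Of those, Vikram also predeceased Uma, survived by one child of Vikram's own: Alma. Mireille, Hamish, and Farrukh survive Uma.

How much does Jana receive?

Yannick first takes £100,000, leaving a balance of £240,000. Yannick then takes two-fifths of the balance (£96,000), for a total of £196,000. The remaining £144,000 passes to the descendants.
The descendants' portion (£144,000) is divided at the children's generation into 6 shares of £24,000. Mireille, Hamish, and Farrukh each take £24,000. The 3 shares of the deceased (Eira, Zubin, and Torin) are combined into a pool of £72,000.
That pool (£72,000) is divided at the grandchildren's generation into 8 shares of £9,000. Declan, Hanna, Faisal, Xiomara, Odalys, Jana, and Sorcha each take £9,000. The remaining share for the deceased Vikram (£9,000) is carried to the next generation.
That pool (£9,000) passes entirely to Alma, the sole taker at the great-grandchildren's generation.

Jana receives £9,000.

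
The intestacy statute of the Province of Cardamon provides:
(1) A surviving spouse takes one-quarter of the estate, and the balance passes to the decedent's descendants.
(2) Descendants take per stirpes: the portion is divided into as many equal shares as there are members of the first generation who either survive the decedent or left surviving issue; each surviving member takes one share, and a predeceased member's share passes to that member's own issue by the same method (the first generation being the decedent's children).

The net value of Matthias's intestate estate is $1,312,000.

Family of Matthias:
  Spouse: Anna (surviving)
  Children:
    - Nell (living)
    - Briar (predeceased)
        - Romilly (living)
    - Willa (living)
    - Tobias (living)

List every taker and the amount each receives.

Anna takes one-quarter of $1,312,000 = $328,000. The remaining $984,000 passes to the descendants.
The descendants' portion ($984,000) is divided into 4 shares of $246,000: Nell, Willa, and Tobias each take $246,000; Briar's $246,000 share passes to Briar's issue.
Briar's share ($246,000) passes entirely to Romilly.

Anna: $328,000; Nell: $246,000; Romilly: $246,000; Willa: $246,000; Tobias: $246,000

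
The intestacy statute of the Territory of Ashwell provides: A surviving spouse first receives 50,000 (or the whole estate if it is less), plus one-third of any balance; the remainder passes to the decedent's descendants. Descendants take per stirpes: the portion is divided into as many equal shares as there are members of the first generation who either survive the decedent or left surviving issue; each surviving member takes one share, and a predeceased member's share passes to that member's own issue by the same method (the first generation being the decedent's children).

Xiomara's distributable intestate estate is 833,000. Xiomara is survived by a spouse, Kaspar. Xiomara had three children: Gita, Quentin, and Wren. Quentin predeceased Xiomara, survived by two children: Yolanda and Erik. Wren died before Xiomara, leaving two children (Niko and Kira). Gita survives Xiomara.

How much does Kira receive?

Kira receives 87,000.

Kaspar first takes 50,000, leaving a balance of 783,000. Kaspar then takes one-third of the balance (261,000), for a total of 311,000. The remaining 522,000 passes to the descendants.
The descendants' portion (522,000) is divided into 3 shares of 174,000: Gita takes 174,000; Quentin's 174,000 share passes to Quentin's issue; Wren's 174,000 share passes to Wren's issue.
Quentin's share (174,000) is divided into 2 shares of 87,000: Yolanda and Erik each take 87,000.
Wren's share (174,000) is divided into 2 shares of 87,000: Niko and Kira each take 87,000.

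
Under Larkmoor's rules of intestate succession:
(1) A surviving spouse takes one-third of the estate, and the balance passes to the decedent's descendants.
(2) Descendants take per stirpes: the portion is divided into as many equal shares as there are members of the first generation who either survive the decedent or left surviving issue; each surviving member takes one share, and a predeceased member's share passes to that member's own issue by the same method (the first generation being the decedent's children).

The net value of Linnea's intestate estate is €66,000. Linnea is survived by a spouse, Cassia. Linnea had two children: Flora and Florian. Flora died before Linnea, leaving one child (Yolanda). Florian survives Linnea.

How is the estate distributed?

Cassia: €22,000; Yolanda: €22,000; Florian: €22,000

Cassia takes one-third of €66,000 = €22,000. The remaining €44,000 passes to the descendants.
The descendants' portion (€44,000) is divided into 2 shares of €22,000: Florian takes €22,000; Flora's €22,000 share passes to Flora's issue.
Flora's share (€22,000) passes entirely to Yolanda.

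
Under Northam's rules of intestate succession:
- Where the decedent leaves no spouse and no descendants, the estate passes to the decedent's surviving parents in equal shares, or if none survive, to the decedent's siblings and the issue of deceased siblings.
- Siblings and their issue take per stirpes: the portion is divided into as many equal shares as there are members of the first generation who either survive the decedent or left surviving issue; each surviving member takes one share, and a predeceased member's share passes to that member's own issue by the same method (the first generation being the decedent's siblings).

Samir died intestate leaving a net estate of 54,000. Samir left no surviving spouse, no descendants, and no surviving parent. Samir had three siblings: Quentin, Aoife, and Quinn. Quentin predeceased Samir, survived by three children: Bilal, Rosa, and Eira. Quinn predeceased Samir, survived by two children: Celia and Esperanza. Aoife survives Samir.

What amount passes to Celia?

Celia receives 9,000.

The entire 54,000 passes to the siblings and their issue.
That amount (54,000) is divided into 3 shares of 18,000: Aoife takes 18,000; Quentin's 18,000 share passes to Quentin's issue; Quinn's 18,000 share passes to Quinn's issue.
Quentin's share (18,000) is divided into 3 shares of 6,000: Bilal, Rosa, and Eira each take 6,000.
Quinn's share (18,000) is divided into 2 shares of 9,000: Celia and Esperanza each take 9,000.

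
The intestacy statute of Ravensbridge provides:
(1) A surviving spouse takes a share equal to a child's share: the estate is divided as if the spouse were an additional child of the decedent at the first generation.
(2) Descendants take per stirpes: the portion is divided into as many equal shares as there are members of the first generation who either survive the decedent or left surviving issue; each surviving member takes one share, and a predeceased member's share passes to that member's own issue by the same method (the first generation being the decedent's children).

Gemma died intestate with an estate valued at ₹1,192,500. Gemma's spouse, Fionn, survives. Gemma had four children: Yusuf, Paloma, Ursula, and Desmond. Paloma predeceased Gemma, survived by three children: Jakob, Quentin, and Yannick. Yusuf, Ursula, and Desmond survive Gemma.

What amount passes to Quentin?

The spouse counts as an additional share at the children's level, so there are 5 primary shares of ₹238,500. Fionn takes one such share (₹238,500).
The children's combined portion (₹954,000) is divided into 4 shares of ₹238,500: Yusuf, Ursula, and Desmond each take ₹238,500; Paloma's ₹238,500 share passes to Paloma's issue.
Paloma's share (₹238,500) is divided into 3 shares of ₹79,500: Jakob, Quentin, and Yannick each take ₹79,500.

Quentin receives ₹79,500.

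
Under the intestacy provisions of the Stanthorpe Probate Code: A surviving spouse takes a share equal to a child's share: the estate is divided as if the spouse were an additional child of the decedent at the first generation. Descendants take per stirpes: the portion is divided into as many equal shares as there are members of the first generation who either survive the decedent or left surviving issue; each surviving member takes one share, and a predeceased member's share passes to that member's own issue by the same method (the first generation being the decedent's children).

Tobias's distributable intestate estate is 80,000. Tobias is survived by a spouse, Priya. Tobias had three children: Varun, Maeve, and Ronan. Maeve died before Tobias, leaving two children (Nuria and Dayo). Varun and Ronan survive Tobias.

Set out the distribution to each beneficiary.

Priya: 20,000; Varun: 20,000; Nuria: 10,000; Dayo: 10,000; Ronan: 20,000

The spouse counts as an additional share at the children's level, so there are 4 primary shares of 20,000. Priya takes one such share (20,000).
The children's combined portion (60,000) is divided into 3 shares of 20,000: Varun and Ronan each take 20,000; Maeve's 20,000 share passes to Maeve's issue.
Maeve's share (20,000) is divided into 2 shares of 10,000: Nuria and Dayo each take 10,000.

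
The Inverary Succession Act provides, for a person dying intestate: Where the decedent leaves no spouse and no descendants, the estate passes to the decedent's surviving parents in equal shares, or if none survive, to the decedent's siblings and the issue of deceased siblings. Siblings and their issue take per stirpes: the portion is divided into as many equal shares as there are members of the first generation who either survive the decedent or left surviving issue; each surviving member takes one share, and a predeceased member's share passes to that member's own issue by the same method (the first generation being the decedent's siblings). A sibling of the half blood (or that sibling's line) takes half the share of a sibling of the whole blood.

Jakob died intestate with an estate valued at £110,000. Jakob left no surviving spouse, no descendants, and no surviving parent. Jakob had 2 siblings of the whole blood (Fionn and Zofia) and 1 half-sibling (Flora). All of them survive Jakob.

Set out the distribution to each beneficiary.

The entire £110,000 passes to the siblings and their issue.
Counting each half-blood sibling's line as half a unit, there are 5/2 units in £110,000, so one unit is £44,000. Whole-blood lines (Fionn and Zofia) take £44,000 each; half-blood lines (Flora) take £22,000 each.

Flora: £22,000; Fionn: £44,000; Zofia: £44,000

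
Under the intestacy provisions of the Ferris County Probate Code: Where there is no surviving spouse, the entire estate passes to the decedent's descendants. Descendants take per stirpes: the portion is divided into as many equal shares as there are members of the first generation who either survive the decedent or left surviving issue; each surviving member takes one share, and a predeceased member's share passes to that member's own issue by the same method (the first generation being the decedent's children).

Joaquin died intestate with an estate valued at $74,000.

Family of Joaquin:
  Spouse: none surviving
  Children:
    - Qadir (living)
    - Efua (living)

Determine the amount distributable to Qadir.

Qadir receives $37,000.

The entire $74,000 passes to the descendants.
That amount ($74,000) is divided into 2 shares of $37,000: Qadir and Efua each take $37,000.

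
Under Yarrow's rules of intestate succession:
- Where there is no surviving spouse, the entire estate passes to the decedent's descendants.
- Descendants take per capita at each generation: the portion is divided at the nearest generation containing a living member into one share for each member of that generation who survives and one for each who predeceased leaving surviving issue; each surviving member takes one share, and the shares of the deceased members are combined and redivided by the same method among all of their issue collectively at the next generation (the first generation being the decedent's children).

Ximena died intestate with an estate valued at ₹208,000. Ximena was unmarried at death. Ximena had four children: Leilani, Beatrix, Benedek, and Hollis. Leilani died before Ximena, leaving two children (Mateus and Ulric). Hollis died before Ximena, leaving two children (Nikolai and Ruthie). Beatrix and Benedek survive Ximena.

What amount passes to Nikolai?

Nikolai receives ₹26,000.

The entire ₹208,000 passes to the descendants.
That amount (₹208,000) is divided at the children's generation into 4 shares of ₹52,000. Beatrix and Benedek each take ₹52,000. The 2 shares of the deceased (Leilani and Hollis) are combined into a pool of ₹104,000.
That pool (₹104,000) is divided at the grandchildren's generation equally among Mateus, Ulric, Nikolai, and Ruthie: ₹26,000 each.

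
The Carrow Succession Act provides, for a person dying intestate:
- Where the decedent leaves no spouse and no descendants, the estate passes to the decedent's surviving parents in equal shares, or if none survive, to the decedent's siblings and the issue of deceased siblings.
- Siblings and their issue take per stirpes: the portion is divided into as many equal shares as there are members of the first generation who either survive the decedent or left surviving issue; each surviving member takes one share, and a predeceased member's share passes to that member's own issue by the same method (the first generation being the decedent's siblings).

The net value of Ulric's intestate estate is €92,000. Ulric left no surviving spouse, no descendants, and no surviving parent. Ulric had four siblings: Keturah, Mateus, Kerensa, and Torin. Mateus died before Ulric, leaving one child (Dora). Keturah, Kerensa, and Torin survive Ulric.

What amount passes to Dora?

Dora receives €23,000.

The entire €92,000 passes to the siblings and their issue.
That amount (€92,000) is divided into 4 shares of €23,000: Keturah, Kerensa, and Torin each take €23,000; Mateus's €23,000 share passes to Mateus's issue.
Mateus's share (€23,000) passes entirely to Dora.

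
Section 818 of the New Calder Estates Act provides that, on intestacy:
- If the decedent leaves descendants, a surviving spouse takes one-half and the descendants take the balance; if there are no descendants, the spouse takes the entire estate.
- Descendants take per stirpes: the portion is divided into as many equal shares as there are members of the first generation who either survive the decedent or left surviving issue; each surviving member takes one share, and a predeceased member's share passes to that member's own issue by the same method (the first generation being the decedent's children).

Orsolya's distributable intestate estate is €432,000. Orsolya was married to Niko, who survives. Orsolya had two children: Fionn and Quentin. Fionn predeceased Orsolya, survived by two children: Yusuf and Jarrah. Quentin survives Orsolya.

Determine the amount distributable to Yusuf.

Niko takes one-half of €432,000 = €216,000. The remaining €216,000 passes to the descendants.
The descendants' portion (€216,000) is divided into 2 shares of €108,000: Quentin takes €108,000; Fionn's €108,000 share passes to Fionn's issue.
Fionn's share (€108,000) is divided into 2 shares of €54,000: Yusuf and Jarrah each take €54,000.

Yusuf receives €54,000.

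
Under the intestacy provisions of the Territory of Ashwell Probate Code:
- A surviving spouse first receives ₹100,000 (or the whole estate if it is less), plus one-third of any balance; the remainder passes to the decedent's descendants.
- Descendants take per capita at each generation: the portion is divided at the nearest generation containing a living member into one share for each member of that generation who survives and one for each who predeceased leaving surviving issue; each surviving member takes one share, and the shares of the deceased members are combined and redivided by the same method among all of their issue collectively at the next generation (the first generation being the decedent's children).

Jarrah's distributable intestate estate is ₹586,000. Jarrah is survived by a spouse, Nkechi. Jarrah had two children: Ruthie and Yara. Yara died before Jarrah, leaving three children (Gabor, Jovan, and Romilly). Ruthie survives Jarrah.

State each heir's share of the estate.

Nkechi first takes ₹100,000, leaving a balance of ₹486,000. Nkechi then takes one-third of the balance (₹162,000), for a total of ₹262,000. The remaining ₹324,000 passes to the descendants.
The descendants' portion (₹324,000) is divided at the children's generation into 2 shares of ₹162,000. Ruthie takes ₹162,000. The remaining share for the deceased Yara (₹162,000) is carried to the next generation.
That pool (₹162,000) is divided at the grandchildren's generation equally among Gabor, Jovan, and Romilly: ₹54,000 each.

Nkechi: ₹262,000; Ruthie: ₹162,000; Gabor: ₹54,000; Jovan: ₹54,000; Romilly: ₹54,000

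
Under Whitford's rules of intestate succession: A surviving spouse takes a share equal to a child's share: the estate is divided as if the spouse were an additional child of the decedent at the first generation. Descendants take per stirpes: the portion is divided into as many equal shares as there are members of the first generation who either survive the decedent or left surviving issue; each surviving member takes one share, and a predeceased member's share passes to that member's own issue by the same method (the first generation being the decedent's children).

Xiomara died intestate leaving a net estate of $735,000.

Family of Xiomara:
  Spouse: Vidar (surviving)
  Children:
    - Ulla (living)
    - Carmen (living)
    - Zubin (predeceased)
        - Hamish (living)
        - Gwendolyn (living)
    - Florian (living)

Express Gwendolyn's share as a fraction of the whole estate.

The spouse counts as an additional share at the children's level, so there are 5 primary shares of $147,000. Vidar takes one such share ($147,000).
The children's combined portion ($588,000) is divided into 4 shares of $147,000: Ulla, Carmen, and Florian each take $147,000; Zubin's $147,000 share passes to Zubin's issue.
Zubin's share ($147,000) is divided into 2 shares of $73,500: Hamish and Gwendolyn each take $73,500.

Gwendolyn receives 1/10 of the estate.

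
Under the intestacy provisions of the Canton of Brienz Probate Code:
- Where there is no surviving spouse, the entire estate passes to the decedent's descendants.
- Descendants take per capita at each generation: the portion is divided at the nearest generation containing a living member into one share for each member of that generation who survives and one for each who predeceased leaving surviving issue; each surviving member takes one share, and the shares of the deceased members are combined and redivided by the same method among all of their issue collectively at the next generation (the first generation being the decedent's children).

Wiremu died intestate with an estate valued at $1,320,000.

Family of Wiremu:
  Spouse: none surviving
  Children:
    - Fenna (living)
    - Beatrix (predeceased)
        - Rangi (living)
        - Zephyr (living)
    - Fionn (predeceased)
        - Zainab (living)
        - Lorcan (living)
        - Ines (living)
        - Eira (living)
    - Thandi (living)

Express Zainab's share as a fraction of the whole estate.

Zainab receives 1/12 of the estate.

The entire $1,320,000 passes to the descendants.
That amount ($1,320,000) is divided at the children's generation into 4 shares of $330,000. Fenna and Thandi each take $330,000. The 2 shares of the deceased (Beatrix and Fionn) are combined into a pool of $660,000.
That pool ($660,000) is divided at the grandchildren's generation equally among Rangi, Zephyr, Zainab, Lorcan, Ines, and Eira: $110,000 each.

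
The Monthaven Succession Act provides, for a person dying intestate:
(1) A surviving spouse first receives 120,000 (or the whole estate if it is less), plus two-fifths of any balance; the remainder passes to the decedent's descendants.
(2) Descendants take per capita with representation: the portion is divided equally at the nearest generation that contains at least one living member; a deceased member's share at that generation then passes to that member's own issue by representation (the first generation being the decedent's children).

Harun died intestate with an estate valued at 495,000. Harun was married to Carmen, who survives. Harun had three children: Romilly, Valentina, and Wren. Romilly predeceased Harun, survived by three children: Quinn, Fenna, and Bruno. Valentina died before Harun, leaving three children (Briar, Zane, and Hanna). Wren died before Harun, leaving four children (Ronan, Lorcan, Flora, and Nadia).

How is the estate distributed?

Carmen first takes 120,000, leaving a balance of 375,000. Carmen then takes two-fifths of the balance (150,000), for a total of 270,000. The remaining 225,000 passes to the descendants.
No child survives, so the initial division is made at the grandchildren's generation.
The descendants' portion (225,000) is divided into 10 shares of 22,500: Quinn, Fenna, Bruno, Briar, Zane, Hanna, Ronan, Lorcan, Flora, and Nadia each take 22,500.

Carmen: 270,000; Quinn: 22,500; Fenna: 22,500; Bruno: 22,500; Briar: 22,500; Zane: 22,500; Hanna: 22,500; Ronan: 22,500; Lorcan: 22,500; Flora: 22,500; Nadia: 22,500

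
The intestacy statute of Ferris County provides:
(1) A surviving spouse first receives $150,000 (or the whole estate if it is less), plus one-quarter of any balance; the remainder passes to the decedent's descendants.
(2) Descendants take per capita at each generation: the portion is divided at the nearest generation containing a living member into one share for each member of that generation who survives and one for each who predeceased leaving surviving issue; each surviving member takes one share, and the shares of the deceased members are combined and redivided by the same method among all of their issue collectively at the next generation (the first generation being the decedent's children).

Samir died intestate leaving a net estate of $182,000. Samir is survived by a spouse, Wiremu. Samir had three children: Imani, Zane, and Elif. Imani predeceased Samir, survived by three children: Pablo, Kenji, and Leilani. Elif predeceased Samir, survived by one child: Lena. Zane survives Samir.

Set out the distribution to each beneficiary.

Wiremu: $158,000; Pablo: $4,000; Kenji: $4,000; Leilani: $4,000; Zane: $8,000; Lena: $4,000

Wiremu first takes $150,000, leaving a balance of $32,000. Wiremu then takes one-quarter of the balance ($8,000), for a total of $158,000. The remaining $24,000 passes to the descendants.
The descendants' portion ($24,000) is divided at the children's generation into 3 shares of $8,000. Zane takes $8,000. The 2 shares of the deceased (Imani and Elif) are combined into a pool of $16,000.
That pool ($16,000) is divided at the grandchildren's generation equally among Pablo, Kenji, Leilani, and Lena: $4,000 each.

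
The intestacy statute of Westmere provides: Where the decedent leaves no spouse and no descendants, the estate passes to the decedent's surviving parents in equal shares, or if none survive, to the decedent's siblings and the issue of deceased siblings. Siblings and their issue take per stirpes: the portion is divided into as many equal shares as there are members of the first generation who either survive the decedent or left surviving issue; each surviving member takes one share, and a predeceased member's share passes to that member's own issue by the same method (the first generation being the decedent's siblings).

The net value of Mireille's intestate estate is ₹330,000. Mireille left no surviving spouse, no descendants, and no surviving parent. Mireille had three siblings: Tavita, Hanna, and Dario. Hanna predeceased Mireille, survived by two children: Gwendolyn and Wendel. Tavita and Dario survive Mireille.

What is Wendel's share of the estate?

The entire ₹330,000 passes to the siblings and their issue.
That amount (₹330,000) is divided into 3 shares of ₹110,000: Tavita and Dario each take ₹110,000; Hanna's ₹110,000 share passes to Hanna's issue.
Hanna's share (₹110,000) is divided into 2 shares of ₹55,000: Gwendolyn and Wendel each take ₹55,000.

Wendel receives ₹55,000.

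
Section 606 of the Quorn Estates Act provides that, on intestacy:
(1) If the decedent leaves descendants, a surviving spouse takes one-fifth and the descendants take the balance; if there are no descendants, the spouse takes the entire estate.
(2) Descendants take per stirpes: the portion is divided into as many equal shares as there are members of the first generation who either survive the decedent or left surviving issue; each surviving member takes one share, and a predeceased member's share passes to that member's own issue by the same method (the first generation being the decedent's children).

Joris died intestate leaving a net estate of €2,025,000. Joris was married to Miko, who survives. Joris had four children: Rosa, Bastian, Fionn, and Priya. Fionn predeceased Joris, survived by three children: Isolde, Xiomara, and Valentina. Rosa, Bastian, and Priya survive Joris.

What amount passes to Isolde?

Miko takes one-fifth of €2,025,000 = €405,000. The remaining €1,620,000 passes to the descendants.
The descendants' portion (€1,620,000) is divided into 4 shares of €405,000: Rosa, Bastian, and Priya each take €405,000; Fionn's €405,000 share passes to Fionn's issue.
Fionn's share (€405,000) is divided into 3 shares of €135,000: Isolde, Xiomara, and Valentina each take €135,000.

Isolde receives €135,000.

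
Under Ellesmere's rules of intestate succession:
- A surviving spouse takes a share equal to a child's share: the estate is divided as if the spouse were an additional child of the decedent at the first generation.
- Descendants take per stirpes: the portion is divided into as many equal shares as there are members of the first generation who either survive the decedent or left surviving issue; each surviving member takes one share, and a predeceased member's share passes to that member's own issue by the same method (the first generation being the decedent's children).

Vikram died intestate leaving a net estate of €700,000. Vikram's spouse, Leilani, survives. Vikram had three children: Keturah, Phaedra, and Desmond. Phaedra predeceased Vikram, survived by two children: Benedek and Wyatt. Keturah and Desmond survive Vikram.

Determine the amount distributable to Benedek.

Benedek receives €87,500.

The spouse counts as an additional share at the children's level, so there are 4 primary shares of €175,000. Leilani takes one such share (€175,000).
The children's combined portion (€525,000) is divided into 3 shares of €175,000: Keturah and Desmond each take €175,000; Phaedra's €175,000 share passes to Phaedra's issue.
Phaedra's share (€175,000) is divided into 2 shares of €87,500: Benedek and Wyatt each take €87,500.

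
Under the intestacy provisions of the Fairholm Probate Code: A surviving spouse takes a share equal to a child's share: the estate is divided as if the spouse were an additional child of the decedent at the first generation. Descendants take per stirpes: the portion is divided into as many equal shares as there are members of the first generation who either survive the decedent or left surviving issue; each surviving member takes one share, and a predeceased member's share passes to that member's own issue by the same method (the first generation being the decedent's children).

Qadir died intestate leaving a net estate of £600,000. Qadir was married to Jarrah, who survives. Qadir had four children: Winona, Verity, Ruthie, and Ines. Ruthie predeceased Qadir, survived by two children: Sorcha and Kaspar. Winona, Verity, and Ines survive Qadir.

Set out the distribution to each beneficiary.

Jarrah: £120,000; Winona: £120,000; Verity: £120,000; Sorcha: £60,000; Kaspar: £60,000; Ines: £120,000

The spouse counts as an additional share at the children's level, so there are 5 primary shares of £120,000. Jarrah takes one such share (£120,000).
The children's combined portion (£480,000) is divided into 4 shares of £120,000: Winona, Verity, and Ines each take £120,000; Ruthie's £120,000 share passes to Ruthie's issue.
Ruthie's share (£120,000) is divided into 2 shares of £60,000: Sorcha and Kaspar each take £60,000.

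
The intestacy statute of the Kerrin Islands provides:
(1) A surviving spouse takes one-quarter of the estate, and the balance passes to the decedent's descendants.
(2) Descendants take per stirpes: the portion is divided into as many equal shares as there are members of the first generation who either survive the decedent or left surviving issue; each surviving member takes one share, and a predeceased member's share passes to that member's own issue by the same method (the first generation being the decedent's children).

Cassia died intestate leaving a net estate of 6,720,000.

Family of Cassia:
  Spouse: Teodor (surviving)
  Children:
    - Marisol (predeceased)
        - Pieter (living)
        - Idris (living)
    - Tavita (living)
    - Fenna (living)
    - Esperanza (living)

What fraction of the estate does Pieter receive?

Pieter receives 3/32 of the estate.

Teodor takes one-quarter of 6,720,000 = 1,680,000. The remaining 5,040,000 passes to the descendants.
The descendants' portion (5,040,000) is divided into 4 shares of 1,260,000: Tavita, Fenna, and Esperanza each take 1,260,000; Marisol's 1,260,000 share passes to Marisol's issue.
Marisol's share (1,260,000) is divided into 2 shares of 630,000: Pieter and Idris each take 630,000.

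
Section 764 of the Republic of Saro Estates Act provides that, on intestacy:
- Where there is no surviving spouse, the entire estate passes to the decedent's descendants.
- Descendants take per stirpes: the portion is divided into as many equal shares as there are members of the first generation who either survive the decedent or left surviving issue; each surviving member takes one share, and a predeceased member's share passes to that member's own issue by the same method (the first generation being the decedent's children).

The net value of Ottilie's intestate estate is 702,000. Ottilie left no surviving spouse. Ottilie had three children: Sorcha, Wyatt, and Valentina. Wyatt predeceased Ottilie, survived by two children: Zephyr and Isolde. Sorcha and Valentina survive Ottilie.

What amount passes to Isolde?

The entire 702,000 passes to the descendants.
That amount (702,000) is divided into 3 shares of 234,000: Sorcha and Valentina each take 234,000; Wyatt's 234,000 share passes to Wyatt's issue.
Wyatt's share (234,000) is divided into 2 shares of 117,000: Zephyr and Isolde each take 117,000.

Isolde receives 117,000.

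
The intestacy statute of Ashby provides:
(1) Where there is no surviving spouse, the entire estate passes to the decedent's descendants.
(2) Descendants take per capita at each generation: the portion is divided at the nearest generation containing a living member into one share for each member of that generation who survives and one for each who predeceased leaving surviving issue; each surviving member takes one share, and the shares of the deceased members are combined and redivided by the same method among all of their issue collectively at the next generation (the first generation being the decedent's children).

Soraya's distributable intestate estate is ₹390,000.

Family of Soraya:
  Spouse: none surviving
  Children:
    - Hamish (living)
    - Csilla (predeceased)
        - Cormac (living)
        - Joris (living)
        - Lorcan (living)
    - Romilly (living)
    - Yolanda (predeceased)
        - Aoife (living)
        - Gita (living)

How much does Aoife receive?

The entire ₹390,000 passes to the descendants.
That amount (₹390,000) is divided at the children's generation into 4 shares of ₹97,500. Hamish and Romilly each take ₹97,500. The 2 shares of the deceased (Csilla and Yolanda) are combined into a pool of ₹195,000.
That pool (₹195,000) is divided at the grandchildren's generation equally among Cormac, Joris, Lorcan, Aoife, and Gita: ₹39,000 each.

Aoife receives ₹39,000.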